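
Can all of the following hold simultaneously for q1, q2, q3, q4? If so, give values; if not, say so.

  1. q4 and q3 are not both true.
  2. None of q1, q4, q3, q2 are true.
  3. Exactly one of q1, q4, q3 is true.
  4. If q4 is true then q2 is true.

Unsatisfiable — no assignment works.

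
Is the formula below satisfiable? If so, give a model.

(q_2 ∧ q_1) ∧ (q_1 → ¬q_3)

q_1 = True, q_2 = True, q_3 = False

  q_2 ∧ q_1 = True
  q_1 → ¬q_3 = True
    ¬q_3 = True
Both conjuncts True, so the formula holds.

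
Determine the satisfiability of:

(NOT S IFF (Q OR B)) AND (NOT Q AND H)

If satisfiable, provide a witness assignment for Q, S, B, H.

Q = False, S = False, B = True, H = True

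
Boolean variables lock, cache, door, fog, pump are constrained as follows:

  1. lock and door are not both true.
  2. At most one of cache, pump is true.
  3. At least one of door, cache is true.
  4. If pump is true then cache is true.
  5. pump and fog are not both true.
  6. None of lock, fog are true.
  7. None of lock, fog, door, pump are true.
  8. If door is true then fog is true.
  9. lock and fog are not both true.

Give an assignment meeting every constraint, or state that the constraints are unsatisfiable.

lock=F, cache=T, door=F, fog=F, pump=F

  (1) lock=F, door=F — not both ✓
  (2) {cache, pump}: 1 true — at most one ✓
  (3) {door, cache}: 1 true — at least one ✓
  (4) pump=F ⇒ cache: vacuous ✓
  (5) pump=F, fog=F — not both ✓
  (6) {lock, fog}: 0 true — none ✓
  (7) {lock, fog, door, pump}: 0 true — none ✓
  (8) door=F ⇒ fog: vacuous ✓
  (9) lock=F, fog=F — not both ✓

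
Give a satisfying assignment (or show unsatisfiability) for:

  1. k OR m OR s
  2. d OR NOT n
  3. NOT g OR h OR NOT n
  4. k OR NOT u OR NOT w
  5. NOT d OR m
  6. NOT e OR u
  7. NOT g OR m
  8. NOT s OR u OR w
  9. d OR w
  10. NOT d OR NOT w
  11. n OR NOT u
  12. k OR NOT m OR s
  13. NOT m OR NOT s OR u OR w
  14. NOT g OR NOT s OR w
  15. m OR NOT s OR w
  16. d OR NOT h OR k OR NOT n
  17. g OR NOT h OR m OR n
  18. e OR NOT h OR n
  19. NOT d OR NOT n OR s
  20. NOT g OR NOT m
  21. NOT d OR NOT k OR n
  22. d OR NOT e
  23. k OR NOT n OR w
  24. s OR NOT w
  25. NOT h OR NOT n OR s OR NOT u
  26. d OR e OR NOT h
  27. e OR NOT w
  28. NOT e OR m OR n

e=F, m=T, u=T, w=F, n=T, h=F, s=T, g=F, k=T, d=T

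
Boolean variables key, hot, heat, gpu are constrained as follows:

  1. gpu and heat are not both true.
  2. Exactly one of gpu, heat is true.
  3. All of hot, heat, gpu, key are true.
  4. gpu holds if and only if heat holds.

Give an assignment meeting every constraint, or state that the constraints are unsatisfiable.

Case heat = True:
  (1) with heat=T forces gpu = False.
  Constraint (3) is violated (gpu=F) — contradiction.
Case heat = False:
  Constraint (3) is violated (heat=F) — contradiction.
Both cases fail — unsatisfiable.

Unsatisfiable — no assignment works.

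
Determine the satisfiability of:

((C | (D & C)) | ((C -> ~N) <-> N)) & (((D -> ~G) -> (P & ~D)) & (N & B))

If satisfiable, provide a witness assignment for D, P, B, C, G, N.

D = True, P = True, B = True, C = False, G = True, N = True

  (C | (D & C)) | ((C -> ~N) <-> N) = True
    C | (D & C) = False
      D & C = False
    (C -> ~N) <-> N = True
      C -> ~N = True
        ~N = False
  ((D -> ~G) -> (P & ~D)) & (N & B) = True
    (D -> ~G) -> (P & ~D) = True
      D -> ~G = False
        ~G = False
      P & ~D = False
        ~D = False
    N & B = True
Both conjuncts True, so the formula holds.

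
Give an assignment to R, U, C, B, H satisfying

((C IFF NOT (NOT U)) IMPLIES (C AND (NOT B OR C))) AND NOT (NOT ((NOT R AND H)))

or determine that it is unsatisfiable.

R: False; U: True; C: True; B: True; H: True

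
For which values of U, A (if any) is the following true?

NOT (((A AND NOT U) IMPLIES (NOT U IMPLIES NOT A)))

U: False; A: True

  NOT (((A AND NOT U) IMPLIES (NOT U IMPLIES NOT A))) = True
    (A AND NOT U) IMPLIES (NOT U IMPLIES NOT A) = False
      A AND NOT U = True
        NOT U = True
      NOT U IMPLIES NOT A = False
        NOT U = True
        NOT A = False
The formula evaluates to True.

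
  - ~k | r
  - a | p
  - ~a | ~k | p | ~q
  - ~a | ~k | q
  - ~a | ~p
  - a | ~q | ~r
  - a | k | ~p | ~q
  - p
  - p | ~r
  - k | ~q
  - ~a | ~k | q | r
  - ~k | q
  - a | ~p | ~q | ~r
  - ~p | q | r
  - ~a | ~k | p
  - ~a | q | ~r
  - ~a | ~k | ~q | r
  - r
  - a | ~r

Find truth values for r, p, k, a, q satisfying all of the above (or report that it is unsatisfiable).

No satisfying assignment exists.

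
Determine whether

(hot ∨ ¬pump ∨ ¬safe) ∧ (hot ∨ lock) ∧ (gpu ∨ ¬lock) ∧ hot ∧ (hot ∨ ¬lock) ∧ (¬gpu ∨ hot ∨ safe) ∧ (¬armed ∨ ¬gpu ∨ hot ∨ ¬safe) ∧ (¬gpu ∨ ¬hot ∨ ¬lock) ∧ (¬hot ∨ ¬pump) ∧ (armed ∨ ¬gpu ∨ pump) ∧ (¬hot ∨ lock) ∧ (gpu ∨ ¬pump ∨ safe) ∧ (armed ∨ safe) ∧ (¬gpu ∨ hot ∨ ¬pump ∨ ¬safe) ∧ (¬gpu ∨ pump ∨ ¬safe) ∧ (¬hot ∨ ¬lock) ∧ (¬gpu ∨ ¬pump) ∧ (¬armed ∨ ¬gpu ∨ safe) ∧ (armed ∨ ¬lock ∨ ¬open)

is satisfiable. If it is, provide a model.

Unsatisfiable

Case hot = True:
  (¬hot ∨ ¬pump) forces pump = False.
  (¬hot ∨ lock) forces lock = True.
  Clause (¬hot ∨ ¬lock) is falsified — contradiction.
Case hot = False:
  Clause (hot) is falsified — contradiction.
Both cases fail, so the formula is unsatisfiable.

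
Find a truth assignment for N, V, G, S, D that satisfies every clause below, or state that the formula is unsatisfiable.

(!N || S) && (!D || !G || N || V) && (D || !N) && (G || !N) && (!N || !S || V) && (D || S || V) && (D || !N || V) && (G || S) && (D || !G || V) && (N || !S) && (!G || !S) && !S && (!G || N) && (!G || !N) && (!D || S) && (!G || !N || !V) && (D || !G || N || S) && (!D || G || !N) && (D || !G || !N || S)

Unsatisfiable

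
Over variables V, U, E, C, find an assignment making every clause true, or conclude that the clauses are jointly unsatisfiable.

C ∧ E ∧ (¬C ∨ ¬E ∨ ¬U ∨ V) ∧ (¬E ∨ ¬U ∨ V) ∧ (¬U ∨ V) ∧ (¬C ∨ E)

V = False, U = False, E = True, C = True

Unit clause (C) forces C = True.
Unit clause (E) forces E = True.
Set V = False.
  then (¬C ∨ ¬E ∨ ¬U ∨ V) forces U = False.
Check each clause:
  (C): C holds.
  (E): E holds.
  (¬C ∨ ¬E ∨ ¬U ∨ V): ¬U holds.
  (¬E ∨ ¬U ∨ V): ¬U holds.
  (¬U ∨ V): ¬U holds.
  (¬C ∨ E): E holds.
All clauses satisfied.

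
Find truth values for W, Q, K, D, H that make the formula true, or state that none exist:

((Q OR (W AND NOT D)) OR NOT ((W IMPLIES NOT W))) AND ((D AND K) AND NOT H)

W = True, Q = False, K = True, D = True, H = False

  (Q OR (W AND NOT D)) OR NOT ((W IMPLIES NOT W)) = True
    Q OR (W AND NOT D) = False
      W AND NOT D = False
        NOT D = False
    NOT ((W IMPLIES NOT W)) = True
      W IMPLIES NOT W = False
        NOT W = False
  (D AND K) AND NOT H = True
    D AND K = True
    NOT H = True
Both conjuncts True, so the formula holds.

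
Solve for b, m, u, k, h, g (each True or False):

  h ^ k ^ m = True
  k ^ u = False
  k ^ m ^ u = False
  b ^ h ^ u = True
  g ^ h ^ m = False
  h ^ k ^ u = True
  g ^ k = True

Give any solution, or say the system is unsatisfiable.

b: False, m: False, u: False, k: False, h: True, g: True

h ^ k ^ m = T ^ F ^ F = True ✓
k ^ u = F ^ F = False ✓
k ^ m ^ u = F ^ F ^ F = False ✓
b ^ h ^ u = F ^ T ^ F = True ✓
g ^ h ^ m = T ^ T ^ F = False ✓
h ^ k ^ u = T ^ F ^ F = True ✓
g ^ k = T ^ F = True ✓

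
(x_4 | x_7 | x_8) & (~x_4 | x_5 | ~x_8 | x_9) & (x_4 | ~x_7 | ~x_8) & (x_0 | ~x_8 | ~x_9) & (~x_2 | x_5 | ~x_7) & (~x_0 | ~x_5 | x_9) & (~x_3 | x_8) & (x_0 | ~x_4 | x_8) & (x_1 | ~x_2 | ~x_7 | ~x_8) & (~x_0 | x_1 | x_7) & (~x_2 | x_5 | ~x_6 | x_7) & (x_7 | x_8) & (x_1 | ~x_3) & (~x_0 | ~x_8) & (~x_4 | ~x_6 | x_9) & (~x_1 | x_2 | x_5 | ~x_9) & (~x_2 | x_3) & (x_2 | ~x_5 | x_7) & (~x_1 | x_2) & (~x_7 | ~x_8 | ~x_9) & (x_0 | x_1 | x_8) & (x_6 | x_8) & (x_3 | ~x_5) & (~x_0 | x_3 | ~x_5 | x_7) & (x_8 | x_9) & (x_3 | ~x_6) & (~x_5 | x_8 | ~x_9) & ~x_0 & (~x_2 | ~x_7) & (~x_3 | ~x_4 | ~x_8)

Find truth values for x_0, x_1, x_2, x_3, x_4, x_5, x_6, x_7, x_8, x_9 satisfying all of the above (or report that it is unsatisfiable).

x_0 = False; x_1 = False; x_2 = False; x_3 = False; x_4 = False; x_5 = False; x_6 = False; x_7 = False; x_8 = True; x_9 = False

Unit clause (~x_0) forces x_0 = False.
Set x_1 = False.
  then (x_1 | ~x_3) forces x_3 = False.
  then (~x_2 | x_3) forces x_2 = False.
  then (x_0 | x_1 | x_8) forces x_8 = True.
  then (x_3 | ~x_5) forces x_5 = False.
  then (x_3 | ~x_6) forces x_6 = False.
  then (x_0 | ~x_8 | ~x_9) forces x_9 = False.
  then (~x_4 | x_5 | ~x_8 | x_9) forces x_4 = False.
  then (x_4 | ~x_7 | ~x_8) forces x_7 = False.
All clauses satisfied.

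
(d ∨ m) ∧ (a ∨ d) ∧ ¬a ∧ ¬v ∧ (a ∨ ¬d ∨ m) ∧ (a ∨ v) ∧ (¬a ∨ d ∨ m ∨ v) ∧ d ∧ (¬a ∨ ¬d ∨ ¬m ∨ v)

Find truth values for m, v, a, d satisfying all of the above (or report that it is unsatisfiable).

UNSATISFIABLE

Case v = True:
  Clause (¬v) is falsified — contradiction.
Case v = False:
  (¬a) forces a = False.
  Clause (a ∨ v) is falsified — contradiction.
Both cases fail, so the formula is unsatisfiable.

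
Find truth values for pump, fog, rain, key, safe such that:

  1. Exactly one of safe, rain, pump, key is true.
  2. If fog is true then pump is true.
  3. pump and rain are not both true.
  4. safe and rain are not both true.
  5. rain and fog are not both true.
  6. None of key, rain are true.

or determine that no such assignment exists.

pump = True; fog = False; rain = False; key = False; safe = False

  (1) {safe, rain, pump, key}: 1 true — exactly one ✓
  (2) fog=F ⇒ pump: vacuous ✓
  (3) pump=T, rain=F — not both ✓
  (4) safe=F, rain=F — not both ✓
  (5) rain=F, fog=F — not both ✓
  (6) {key, rain}: 0 true — none ✓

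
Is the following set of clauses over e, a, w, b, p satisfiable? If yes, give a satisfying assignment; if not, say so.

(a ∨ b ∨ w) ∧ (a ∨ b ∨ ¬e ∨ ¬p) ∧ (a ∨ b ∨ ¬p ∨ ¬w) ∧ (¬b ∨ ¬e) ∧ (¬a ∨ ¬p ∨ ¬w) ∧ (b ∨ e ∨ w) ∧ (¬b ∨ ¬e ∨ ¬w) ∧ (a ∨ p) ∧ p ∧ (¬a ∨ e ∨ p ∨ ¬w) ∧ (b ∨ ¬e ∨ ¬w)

Unit clause (p) forces p = True.
Set e = True.
  then (¬b ∨ ¬e) forces b = False.
  then (b ∨ ¬e ∨ ¬w) forces w = False.
  then (a ∨ b ∨ w) forces a = True.
All clauses satisfied.

e = True; a = True; w = False; b = False; p = True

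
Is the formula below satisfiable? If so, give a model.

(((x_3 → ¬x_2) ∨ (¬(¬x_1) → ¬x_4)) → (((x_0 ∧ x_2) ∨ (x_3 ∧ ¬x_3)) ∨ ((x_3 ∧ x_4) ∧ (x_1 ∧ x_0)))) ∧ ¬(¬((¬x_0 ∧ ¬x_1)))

Unsatisfiable — no assignment works.

Case x_1 = True: the conjunct ¬(¬((¬x_0 ∧ ¬x_1))) becomes ¬(¬False) = False.
Case x_1 = False: the formula simplifies to ((x_0 ∧ x_2) ∨ (x_3 ∧ ¬x_3)) ∧ ¬(¬(¬x_0)).
  x_0 = True: the conjunct ¬(¬(¬x_0)) becomes ¬(¬False) = False.
  x_0 = False: simplifies to x_3 ∧ ¬x_3.
    x_3 = True: the conjunct ¬x_3 is False.
    x_3 = False: the conjunct x_3 is False.
Both cases fail — unsatisfiable.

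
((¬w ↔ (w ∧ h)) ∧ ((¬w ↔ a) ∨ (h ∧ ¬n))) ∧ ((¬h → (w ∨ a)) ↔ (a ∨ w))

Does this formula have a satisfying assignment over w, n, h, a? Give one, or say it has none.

w=T; n=F; h=F; a=F

  (¬w ↔ (w ∧ h)) ∧ ((¬w ↔ a) ∨ (h ∧ ¬n)) = True
    ¬w ↔ (w ∧ h) = True
      ¬w = False
      w ∧ h = False
    (¬w ↔ a) ∨ (h ∧ ¬n) = True
      ¬w ↔ a = True
        ¬w = False
      h ∧ ¬n = False
        ¬n = True
  (¬h → (w ∨ a)) ↔ (a ∨ w) = True
    ¬h → (w ∨ a) = True
      ¬h = True
      w ∨ a = True
    a ∨ w = True
Both conjuncts True, so the formula holds.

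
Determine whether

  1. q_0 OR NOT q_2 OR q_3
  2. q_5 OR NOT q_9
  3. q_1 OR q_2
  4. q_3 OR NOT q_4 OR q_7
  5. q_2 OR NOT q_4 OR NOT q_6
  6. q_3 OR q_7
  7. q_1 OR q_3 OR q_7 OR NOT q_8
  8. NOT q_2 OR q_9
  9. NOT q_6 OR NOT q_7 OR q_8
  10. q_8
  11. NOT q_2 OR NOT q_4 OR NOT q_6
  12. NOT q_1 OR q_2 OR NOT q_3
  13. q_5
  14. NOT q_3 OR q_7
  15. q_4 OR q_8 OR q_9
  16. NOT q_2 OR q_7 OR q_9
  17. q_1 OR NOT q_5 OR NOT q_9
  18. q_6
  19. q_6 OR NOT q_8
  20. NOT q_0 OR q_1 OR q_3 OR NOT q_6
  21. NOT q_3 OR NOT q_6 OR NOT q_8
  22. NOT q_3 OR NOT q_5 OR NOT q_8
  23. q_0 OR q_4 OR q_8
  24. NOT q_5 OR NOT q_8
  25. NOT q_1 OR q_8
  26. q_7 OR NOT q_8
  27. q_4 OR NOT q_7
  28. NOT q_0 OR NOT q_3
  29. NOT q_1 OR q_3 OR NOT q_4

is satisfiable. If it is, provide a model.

Case q_5 = True:
  (q_8) forces q_8 = True.
  Clause (NOT q_5 OR NOT q_8) is falsified — contradiction.
Case q_5 = False:
  Clause (q_5) is falsified — contradiction.
Both cases fail, so the formula is unsatisfiable.

Unsatisfiable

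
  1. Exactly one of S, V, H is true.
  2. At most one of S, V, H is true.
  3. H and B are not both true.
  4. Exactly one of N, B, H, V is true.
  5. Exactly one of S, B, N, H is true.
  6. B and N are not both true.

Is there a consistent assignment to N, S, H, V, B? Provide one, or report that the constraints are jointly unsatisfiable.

N = False, S = False, H = True, V = False, B = False

  (1) {S, V, H}: 1 true — exactly one ✓
  (2) {S, V, H}: 1 true — at most one ✓
  (3) H=T, B=F — not both ✓
  (4) {N, B, H, V}: 1 true — exactly one ✓
  (5) {S, B, N, H}: 1 true — exactly one ✓
  (6) B=F, N=F — not both ✓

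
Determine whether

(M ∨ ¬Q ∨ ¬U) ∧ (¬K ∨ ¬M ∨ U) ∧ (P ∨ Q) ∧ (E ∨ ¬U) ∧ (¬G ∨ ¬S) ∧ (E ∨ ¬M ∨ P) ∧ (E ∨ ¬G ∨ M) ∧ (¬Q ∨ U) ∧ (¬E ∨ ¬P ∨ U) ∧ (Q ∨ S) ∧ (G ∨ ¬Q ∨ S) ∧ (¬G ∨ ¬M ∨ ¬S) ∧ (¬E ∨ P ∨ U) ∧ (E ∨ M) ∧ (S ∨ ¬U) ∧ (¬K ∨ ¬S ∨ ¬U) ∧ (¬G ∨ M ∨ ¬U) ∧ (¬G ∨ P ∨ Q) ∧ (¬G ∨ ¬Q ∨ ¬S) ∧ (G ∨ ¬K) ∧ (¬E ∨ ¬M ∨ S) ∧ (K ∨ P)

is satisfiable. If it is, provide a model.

Set E = True.
Set U = True.
  then (S ∨ ¬U) forces S = True.
  then (¬K ∨ ¬S ∨ ¬U) forces K = False.
  then (K ∨ P) forces P = True.
  then (¬G ∨ ¬S) forces G = False.
Set M = False.
  then (M ∨ ¬Q ∨ ¬U) forces Q = False.
All clauses satisfied.

E=T, U=T, K=F, M=F, P=T, G=F, Q=F, S=T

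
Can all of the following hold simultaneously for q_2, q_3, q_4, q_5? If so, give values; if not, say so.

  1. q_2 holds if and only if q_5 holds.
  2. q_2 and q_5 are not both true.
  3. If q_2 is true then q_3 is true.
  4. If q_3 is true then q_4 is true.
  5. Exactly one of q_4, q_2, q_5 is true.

q_2: False, q_3: False, q_4: True, q_5: False

  (1) q_2=F, q_5=F — same ✓
  (2) q_2=F, q_5=F — not both ✓
  (3) q_2=F ⇒ q_3: vacuous ✓
  (4) q_3=F ⇒ q_4: vacuous ✓
  (5) {q_4, q_2, q_5}: 1 true — exactly one ✓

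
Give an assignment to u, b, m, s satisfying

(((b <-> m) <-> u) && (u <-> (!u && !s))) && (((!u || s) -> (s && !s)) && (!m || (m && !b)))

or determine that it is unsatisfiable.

Case u = True: the conjunct u <-> (!u && !s) becomes True <-> (False && !s) = False.
Case u = False: the formula simplifies to (!((b <-> m)) && s) && ((s && !s) && (!m || (m && !b))).
  s = True: the conjunct !s is False.
  s = False: the conjunct s is False.
Both cases fail — unsatisfiable.

No satisfying assignment exists.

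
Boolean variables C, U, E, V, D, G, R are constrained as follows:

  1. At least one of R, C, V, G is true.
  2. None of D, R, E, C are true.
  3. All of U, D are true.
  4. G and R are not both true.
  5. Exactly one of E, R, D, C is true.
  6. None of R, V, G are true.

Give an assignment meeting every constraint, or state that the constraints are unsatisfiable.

UNSATISFIABLE

Case D = True:
  Constraint (2) is violated (D=T) — contradiction.
Case D = False:
  Constraint (3) is violated (D=F) — contradiction.
Both cases fail — unsatisfiable.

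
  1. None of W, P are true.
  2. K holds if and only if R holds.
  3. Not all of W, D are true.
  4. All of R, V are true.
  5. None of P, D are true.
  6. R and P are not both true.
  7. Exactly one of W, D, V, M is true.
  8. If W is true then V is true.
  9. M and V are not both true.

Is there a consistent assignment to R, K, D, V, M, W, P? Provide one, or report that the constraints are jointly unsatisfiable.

R=T; K=T; D=F; V=T; M=F; W=F; P=F

  (1) {W, P}: 0 true — none ✓
  (2) K=T, R=T — same ✓
  (3) {W, D}: 0/2 true — not all ✓
  (4) {R, V}: all 2 true ✓
  (5) {P, D}: 0 true — none ✓
  (6) R=T, P=F — not both ✓
  (7) {W, D, V, M}: 1 true — exactly one ✓
  (8) W=F ⇒ V: vacuous ✓
  (9) M=F, V=T — not both ✓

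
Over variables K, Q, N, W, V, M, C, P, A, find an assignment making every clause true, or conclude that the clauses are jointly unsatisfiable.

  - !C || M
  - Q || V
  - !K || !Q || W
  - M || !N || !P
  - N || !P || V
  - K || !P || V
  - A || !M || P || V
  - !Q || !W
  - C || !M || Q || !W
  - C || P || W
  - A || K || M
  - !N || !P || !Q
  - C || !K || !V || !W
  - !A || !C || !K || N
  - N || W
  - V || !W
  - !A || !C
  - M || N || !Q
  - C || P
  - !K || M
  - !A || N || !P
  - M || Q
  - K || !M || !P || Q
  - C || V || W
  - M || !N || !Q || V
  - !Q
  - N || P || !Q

K=F, Q=F, N=T, W=F, V=T, M=T, C=T, P=F, A=F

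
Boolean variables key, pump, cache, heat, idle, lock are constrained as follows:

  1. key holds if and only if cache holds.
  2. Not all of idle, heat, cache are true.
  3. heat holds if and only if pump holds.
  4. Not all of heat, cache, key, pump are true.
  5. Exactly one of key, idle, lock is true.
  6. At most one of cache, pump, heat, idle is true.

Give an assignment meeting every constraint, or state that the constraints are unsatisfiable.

key = True, pump = False, cache = True, heat = False, idle = False, lock = False

  (1) key=T, cache=T — same ✓
  (2) {idle, heat, cache}: 1/3 true — not all ✓
  (3) heat=F, pump=F — same ✓
  (4) {heat, cache, key, pump}: 2/4 true — not all ✓
  (5) {key, idle, lock}: 1 true — exactly one ✓
  (6) {cache, pump, heat, idle}: 1 true — at most one ✓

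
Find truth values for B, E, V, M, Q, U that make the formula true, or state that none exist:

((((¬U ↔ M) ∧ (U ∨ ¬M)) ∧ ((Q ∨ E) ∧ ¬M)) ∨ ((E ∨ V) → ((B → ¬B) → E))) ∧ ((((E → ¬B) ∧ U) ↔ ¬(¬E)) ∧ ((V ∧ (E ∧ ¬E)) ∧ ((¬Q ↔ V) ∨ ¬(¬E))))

UNSATISFIABLE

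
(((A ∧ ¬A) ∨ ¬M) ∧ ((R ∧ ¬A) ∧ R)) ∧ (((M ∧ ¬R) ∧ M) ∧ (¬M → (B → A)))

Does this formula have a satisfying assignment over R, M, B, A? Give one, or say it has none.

Unsatisfiable

Case R = True: the conjunct ¬R is False.
Case R = False: the conjunct R is False.
Both cases fail — unsatisfiable.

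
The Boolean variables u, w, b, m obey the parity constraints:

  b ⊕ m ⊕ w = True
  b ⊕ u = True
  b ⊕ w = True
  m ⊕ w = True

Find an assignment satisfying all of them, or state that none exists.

u=T, w=T, b=F, m=F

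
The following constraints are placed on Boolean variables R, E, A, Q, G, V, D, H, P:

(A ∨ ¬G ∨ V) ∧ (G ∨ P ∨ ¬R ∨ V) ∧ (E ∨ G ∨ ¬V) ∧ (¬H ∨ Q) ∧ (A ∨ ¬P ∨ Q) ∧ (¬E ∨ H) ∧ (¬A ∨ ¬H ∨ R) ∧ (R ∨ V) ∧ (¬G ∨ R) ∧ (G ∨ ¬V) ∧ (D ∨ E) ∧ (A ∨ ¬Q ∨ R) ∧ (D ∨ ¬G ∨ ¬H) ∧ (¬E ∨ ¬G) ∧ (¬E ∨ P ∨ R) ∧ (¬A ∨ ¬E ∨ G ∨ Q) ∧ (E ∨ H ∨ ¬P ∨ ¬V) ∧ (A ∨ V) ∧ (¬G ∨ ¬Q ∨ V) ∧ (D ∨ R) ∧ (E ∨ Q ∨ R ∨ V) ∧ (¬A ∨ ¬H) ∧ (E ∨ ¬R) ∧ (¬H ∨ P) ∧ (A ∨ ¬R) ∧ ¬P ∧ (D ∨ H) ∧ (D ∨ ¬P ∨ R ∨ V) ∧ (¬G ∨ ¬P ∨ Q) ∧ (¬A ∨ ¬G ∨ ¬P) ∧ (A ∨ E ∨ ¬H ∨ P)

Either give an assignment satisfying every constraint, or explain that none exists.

UNSATISFIABLE

Case G = True:
  (¬G ∨ R) forces R = True.
  (¬E ∨ ¬G) forces E = False.
  Clause (E ∨ ¬R) is falsified — contradiction.
Case G = False:
  (G ∨ ¬V) forces V = False.
  (R ∨ V) forces R = True.
  (G ∨ P ∨ ¬R ∨ V) forces P = True.
  Clause (¬P) is falsified — contradiction.
Both cases fail, so the formula is unsatisfiable.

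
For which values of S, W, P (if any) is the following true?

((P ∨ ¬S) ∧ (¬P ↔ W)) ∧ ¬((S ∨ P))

S = False, W = True, P = False

  (P ∨ ¬S) ∧ (¬P ↔ W) = True
    P ∨ ¬S = True
      ¬S = True
    ¬P ↔ W = True
      ¬P = True
  ¬((S ∨ P)) = True
    S ∨ P = False
Both conjuncts True, so the formula holds.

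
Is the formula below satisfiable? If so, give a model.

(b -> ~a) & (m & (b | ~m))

m = True; a = False; b = True

  b -> ~a = True
    ~a = True
  m & (b | ~m) = True
    b | ~m = True
      ~m = False
Both conjuncts True, so the formula holds.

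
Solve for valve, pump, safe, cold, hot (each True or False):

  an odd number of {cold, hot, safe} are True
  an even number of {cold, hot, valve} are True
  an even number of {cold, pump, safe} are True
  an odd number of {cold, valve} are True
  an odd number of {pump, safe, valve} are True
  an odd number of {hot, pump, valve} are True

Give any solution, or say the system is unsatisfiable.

valve=F, pump=F, safe=T, cold=T, hot=T

{cold, hot, safe}: 3 true → odd ✓
{cold, hot, valve}: 2 true → even ✓
{cold, pump, safe}: 2 true → even ✓
{cold, valve}: 1 true → odd ✓
{pump, safe, valve}: 1 true → odd ✓
{hot, pump, valve}: 1 true → odd ✓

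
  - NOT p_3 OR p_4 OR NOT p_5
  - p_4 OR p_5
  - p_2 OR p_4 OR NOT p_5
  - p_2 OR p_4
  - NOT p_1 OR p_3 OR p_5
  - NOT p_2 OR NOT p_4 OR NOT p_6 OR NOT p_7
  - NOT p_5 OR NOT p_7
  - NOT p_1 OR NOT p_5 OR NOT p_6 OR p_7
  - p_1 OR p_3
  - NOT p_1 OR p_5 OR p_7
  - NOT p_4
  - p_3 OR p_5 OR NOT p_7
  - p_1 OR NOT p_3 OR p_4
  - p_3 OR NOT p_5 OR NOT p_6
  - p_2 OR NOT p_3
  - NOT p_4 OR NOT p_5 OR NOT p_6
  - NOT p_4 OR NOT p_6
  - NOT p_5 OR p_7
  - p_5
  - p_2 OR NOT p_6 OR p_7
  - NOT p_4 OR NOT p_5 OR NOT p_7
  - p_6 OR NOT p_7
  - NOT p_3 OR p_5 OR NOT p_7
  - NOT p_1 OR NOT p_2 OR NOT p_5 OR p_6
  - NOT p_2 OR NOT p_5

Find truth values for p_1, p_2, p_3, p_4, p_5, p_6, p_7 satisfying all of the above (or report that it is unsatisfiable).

UNSATISFIABLE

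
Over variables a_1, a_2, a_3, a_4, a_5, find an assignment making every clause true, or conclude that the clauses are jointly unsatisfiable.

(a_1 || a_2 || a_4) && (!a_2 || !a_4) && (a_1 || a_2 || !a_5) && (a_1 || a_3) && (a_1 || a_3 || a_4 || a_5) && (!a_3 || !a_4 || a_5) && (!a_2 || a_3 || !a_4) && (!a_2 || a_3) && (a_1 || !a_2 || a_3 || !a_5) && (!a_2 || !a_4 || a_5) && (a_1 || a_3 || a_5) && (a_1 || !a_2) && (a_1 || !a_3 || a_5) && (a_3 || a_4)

Set a_1 = True.
Set a_2 = True.
  then (!a_2 || !a_4) forces a_4 = False.
  then (!a_2 || a_3) forces a_3 = True.
Set a_5 = False.
All clauses satisfied.

a_1 = True, a_2 = True, a_3 = True, a_4 = False, a_5 = False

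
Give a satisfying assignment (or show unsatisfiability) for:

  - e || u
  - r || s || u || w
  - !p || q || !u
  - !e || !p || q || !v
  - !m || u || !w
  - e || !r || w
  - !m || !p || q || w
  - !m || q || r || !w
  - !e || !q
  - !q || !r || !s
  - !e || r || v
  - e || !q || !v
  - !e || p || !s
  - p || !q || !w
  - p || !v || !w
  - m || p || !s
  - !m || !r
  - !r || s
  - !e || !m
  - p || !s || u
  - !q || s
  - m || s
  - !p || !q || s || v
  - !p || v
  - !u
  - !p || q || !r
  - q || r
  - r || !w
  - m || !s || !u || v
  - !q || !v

Case u = True:
  Clause (!u) is falsified — contradiction.
Case u = False:
  (e || u) forces e = True.
  (!e || !q) forces q = False.
  (!e || !m) forces m = False.
  (m || s) forces s = True.
  (!e || p || !s) forces p = True.
  (!e || !p || q || !v) forces v = False.
  Clause (!p || v) is falsified — contradiction.
Both cases fail, so the formula is unsatisfiable.

The formula is unsatisfiable.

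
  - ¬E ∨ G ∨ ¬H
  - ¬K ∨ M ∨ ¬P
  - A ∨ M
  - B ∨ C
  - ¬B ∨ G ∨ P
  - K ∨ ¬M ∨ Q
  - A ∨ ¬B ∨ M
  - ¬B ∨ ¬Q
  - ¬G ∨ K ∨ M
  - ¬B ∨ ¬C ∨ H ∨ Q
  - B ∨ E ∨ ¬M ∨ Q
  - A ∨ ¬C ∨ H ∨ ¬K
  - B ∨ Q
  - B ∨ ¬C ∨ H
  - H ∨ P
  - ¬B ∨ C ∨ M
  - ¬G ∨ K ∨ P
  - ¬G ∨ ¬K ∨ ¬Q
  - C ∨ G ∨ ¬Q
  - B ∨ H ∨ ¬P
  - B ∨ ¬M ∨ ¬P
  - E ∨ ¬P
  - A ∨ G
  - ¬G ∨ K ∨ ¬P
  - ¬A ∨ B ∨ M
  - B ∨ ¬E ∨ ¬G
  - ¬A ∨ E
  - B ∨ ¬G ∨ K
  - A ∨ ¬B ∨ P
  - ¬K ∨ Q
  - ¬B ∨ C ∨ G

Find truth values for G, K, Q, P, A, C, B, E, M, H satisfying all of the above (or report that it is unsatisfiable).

Case G = True:
  If B = True:
    (¬B ∨ ¬Q) forces Q = False.
    (¬K ∨ Q) forces K = False.
    (K ∨ ¬M ∨ Q) forces M = False.
    clause (¬G ∨ K ∨ M) is falsified.
  If B = False:
    (B ∨ C) forces C = True.
    (B ∨ Q) forces Q = True.
    (B ∨ ¬C ∨ H) forces H = True.
    (¬G ∨ ¬K ∨ ¬Q) forces K = False.
    clause (B ∨ ¬G ∨ K) is falsified.
  Every sub-case reaches a contradiction.
Case G = False:
  (A ∨ G) forces A = True.
  (¬A ∨ E) forces E = True.
  (¬E ∨ G ∨ ¬H) forces H = False.
  (H ∨ P) forces P = True.
  (B ∨ H ∨ ¬P) forces B = True.
  (¬B ∨ ¬Q) forces Q = False.
  (¬B ∨ ¬C ∨ H ∨ Q) forces C = False.
  Clause (¬B ∨ C ∨ G) is falsified — contradiction.
Both cases fail, so the formula is unsatisfiable.

Unsatisfiable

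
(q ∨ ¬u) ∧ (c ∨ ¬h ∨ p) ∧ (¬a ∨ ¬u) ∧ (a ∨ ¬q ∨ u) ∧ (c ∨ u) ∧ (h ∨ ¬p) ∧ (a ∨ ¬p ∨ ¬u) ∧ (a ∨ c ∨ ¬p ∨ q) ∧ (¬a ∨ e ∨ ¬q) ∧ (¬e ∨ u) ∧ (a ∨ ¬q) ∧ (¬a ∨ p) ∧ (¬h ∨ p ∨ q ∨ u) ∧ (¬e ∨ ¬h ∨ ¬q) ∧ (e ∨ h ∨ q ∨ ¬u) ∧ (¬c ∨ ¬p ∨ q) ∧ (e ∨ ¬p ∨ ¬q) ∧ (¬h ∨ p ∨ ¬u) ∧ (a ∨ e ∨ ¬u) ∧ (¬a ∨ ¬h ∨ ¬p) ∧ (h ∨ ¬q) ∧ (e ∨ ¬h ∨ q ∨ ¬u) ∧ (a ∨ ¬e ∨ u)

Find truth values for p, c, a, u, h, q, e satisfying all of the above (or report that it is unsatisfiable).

p = False; c = True; a = False; u = False; h = False; q = False; e = False

Set p = False.
  then (¬a ∨ p) forces a = False.
  then (a ∨ ¬q) forces q = False.
  then (q ∨ ¬u) forces u = False.
  then (c ∨ u) forces c = True.
  then (¬e ∨ u) forces e = False.
  then (¬h ∨ p ∨ q ∨ u) forces h = False.
All clauses satisfied.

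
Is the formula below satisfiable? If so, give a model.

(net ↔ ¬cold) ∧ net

cold: False, net: True

  net ↔ ¬cold = True
    ¬cold = True
Both conjuncts True, so the formula holds.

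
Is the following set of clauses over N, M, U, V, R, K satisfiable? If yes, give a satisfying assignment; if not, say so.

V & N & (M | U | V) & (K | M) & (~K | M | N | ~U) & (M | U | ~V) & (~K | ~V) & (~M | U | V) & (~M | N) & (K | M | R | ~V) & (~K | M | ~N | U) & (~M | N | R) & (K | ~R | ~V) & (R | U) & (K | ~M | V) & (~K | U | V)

N = True; M = True; U = True; V = True; R = False; K = False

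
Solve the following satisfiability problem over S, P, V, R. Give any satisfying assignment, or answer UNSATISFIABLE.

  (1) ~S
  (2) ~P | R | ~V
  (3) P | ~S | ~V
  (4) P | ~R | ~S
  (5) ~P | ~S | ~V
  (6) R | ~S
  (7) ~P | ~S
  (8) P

S = False, P = True, V = False, R = True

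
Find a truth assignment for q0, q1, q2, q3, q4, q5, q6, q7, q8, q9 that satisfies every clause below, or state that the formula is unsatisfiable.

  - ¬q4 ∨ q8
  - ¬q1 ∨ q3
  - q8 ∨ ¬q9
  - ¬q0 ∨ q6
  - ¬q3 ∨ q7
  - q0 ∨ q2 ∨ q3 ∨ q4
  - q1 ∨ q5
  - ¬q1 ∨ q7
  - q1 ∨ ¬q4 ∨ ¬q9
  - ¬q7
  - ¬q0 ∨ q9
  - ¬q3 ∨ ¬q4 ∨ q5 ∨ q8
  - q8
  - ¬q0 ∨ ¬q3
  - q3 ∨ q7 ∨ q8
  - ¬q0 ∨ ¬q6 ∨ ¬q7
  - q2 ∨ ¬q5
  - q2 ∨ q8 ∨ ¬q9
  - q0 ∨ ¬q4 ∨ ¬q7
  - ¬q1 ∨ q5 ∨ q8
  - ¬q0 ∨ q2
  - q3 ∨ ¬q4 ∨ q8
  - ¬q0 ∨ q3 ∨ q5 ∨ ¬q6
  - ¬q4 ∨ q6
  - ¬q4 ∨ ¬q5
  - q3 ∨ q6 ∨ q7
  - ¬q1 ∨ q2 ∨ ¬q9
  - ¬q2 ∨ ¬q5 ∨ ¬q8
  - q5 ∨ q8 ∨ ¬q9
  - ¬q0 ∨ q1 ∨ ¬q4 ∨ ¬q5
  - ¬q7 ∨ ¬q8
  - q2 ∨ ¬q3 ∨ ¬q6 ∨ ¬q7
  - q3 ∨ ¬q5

Case q3 = True:
  (¬q3 ∨ q7) forces q7 = True.
  Clause (¬q7) is falsified — contradiction.
Case q3 = False:
  (¬q1 ∨ q3) forces q1 = False.
  (q1 ∨ q5) forces q5 = True.
  Clause (q3 ∨ ¬q5) is falsified — contradiction.
Both cases fail, so the formula is unsatisfiable.

Unsatisfiable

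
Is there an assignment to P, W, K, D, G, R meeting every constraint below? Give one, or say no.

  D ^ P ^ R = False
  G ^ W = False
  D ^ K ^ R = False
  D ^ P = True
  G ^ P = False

P: False, W: False, K: False, D: True, G: False, R: True

D ^ P ^ R = T ^ F ^ T = False ✓
G ^ W = F ^ F = False ✓
D ^ K ^ R = T ^ F ^ T = False ✓
D ^ P = T ^ F = True ✓
G ^ P = F ^ F = False ✓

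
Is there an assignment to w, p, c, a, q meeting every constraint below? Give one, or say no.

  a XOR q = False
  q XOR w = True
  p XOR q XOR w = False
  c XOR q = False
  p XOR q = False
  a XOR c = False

w = False; p = True; c = True; a = True; q = True

a XOR q = T XOR T = False ✓
q XOR w = T XOR F = True ✓
p XOR q XOR w = T XOR T XOR F = False ✓
c XOR q = T XOR T = False ✓
p XOR q = T XOR T = False ✓
a XOR c = T XOR T = False ✓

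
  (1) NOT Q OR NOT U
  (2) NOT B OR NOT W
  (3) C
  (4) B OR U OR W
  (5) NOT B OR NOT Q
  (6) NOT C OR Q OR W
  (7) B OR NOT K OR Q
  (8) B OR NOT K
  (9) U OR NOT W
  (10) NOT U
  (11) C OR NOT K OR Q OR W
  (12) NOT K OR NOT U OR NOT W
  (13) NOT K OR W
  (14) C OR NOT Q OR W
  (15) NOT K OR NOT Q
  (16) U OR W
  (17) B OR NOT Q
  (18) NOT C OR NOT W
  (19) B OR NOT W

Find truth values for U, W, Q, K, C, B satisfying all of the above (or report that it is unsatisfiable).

Case U = True:
  Clause (NOT U) is falsified — contradiction.
Case U = False:
  (C) forces C = True.
  (U OR NOT W) forces W = False.
  Clause (U OR W) is falsified — contradiction.
Both cases fail, so the formula is unsatisfiable.

UNSATISFIABLE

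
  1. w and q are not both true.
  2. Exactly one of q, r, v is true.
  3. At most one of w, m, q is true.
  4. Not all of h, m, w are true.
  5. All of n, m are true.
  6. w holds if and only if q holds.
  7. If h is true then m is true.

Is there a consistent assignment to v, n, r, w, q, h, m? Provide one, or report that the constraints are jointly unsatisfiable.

v = False; n = True; r = True; w = False; q = False; h = False; m = True

  (1) w=F, q=F — not both ✓
  (2) {q, r, v}: 1 true — exactly one ✓
  (3) {w, m, q}: 1 true — at most one ✓
  (4) {h, m, w}: 1/3 true — not all ✓
  (5) {n, m}: all 2 true ✓
  (6) w=F, q=F — same ✓
  (7) h=F ⇒ m: vacuous ✓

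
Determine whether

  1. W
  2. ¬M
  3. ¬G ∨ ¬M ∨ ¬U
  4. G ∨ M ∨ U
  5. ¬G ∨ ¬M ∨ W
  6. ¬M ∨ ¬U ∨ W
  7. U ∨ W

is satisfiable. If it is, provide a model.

U = True, W = True, G = True, M = False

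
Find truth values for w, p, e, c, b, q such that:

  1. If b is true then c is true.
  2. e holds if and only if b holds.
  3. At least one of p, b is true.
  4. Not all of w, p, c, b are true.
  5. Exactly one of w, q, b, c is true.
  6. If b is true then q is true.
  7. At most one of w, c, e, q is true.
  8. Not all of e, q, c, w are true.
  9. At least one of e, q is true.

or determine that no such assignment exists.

w = False, p = True, e = False, c = False, b = False, q = True

  (1) b=F ⇒ c: vacuous ✓
  (2) e=F, b=F — same ✓
  (3) {p, b}: 1 true — at least one ✓
  (4) {w, p, c, b}: 1/4 true — not all ✓
  (5) {w, q, b, c}: 1 true — exactly one ✓
  (6) b=F ⇒ q: vacuous ✓
  (7) {w, c, e, q}: 1 true — at most one ✓
  (8) {e, q, c, w}: 1/4 true — not all ✓
  (9) {e, q}: 1 true — at least one ✓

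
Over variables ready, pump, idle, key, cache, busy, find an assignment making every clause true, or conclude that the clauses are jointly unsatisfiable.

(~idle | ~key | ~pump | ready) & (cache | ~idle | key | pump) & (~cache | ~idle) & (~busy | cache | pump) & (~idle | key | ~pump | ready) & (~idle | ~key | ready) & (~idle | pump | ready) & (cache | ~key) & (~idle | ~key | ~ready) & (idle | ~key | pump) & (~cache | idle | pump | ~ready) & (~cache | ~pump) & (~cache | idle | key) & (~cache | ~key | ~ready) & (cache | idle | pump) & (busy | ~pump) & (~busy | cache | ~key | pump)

Set ready = True.
Set pump = True.
  then (~cache | ~pump) forces cache = False.
  then (busy | ~pump) forces busy = True.
  then (cache | ~key) forces key = False.
Set idle = False.
All clauses satisfied.

ready=T; pump=T; idle=F; key=F; cache=F; busy=T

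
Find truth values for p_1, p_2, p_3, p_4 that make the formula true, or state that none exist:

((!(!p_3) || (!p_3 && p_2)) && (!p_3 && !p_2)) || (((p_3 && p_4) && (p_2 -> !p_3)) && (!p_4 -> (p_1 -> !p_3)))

p_1 = True, p_2 = False, p_3 = True, p_4 = True

  ((!(!p_3) || (!p_3 && p_2)) && (!p_3 && !p_2)) || (((p_3 && p_4) && (p_2 -> !p_3)) && (!p_4 -> (p_1 -> !p_3))) = True
    (!(!p_3) || (!p_3 && p_2)) && (!p_3 && !p_2) = False
      !(!p_3) || (!p_3 && p_2) = True
        !(!p_3) = True
          !p_3 = False
        !p_3 && p_2 = False
          !p_3 = False
      !p_3 && !p_2 = False
        !p_3 = False
        !p_2 = True
    ((p_3 && p_4) && (p_2 -> !p_3)) && (!p_4 -> (p_1 -> !p_3)) = True
      (p_3 && p_4) && (p_2 -> !p_3) = True
        p_3 && p_4 = True
        p_2 -> !p_3 = True
          !p_3 = False
      !p_4 -> (p_1 -> !p_3) = True
        !p_4 = False
        p_1 -> !p_3 = False
          !p_3 = False
The formula evaluates to True.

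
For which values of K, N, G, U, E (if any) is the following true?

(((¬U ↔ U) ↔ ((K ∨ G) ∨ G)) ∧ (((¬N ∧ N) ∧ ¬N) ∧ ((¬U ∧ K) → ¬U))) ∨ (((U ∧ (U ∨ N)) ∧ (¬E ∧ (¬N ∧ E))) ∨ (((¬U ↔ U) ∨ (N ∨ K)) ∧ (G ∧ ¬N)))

K=T, N=F, G=T, U=T, E=F

  (((¬U ↔ U) ↔ ((K ∨ G) ∨ G)) ∧ (((¬N ∧ N) ∧ ¬N) ∧ ((¬U ∧ K) → ¬U))) ∨ (((U ∧ (U ∨ N)) ∧ (¬E ∧ (¬N ∧ E))) ∨ (((¬U ↔ U) ∨ (N ∨ K)) ∧ (G ∧ ¬N))) = True
    ((¬U ↔ U) ↔ ((K ∨ G) ∨ G)) ∧ (((¬N ∧ N) ∧ ¬N) ∧ ((¬U ∧ K) → ¬U)) = False
      (¬U ↔ U) ↔ ((K ∨ G) ∨ G) = False
        ¬U ↔ U = False
          ¬U = False
        (K ∨ G) ∨ G = True
          K ∨ G = True
      ((¬N ∧ N) ∧ ¬N) ∧ ((¬U ∧ K) → ¬U) = False
        (¬N ∧ N) ∧ ¬N = False
          ¬N ∧ N = False
            ¬N = True
          ¬N = True
        (¬U ∧ K) → ¬U = True
          ¬U ∧ K = False
            ¬U = False
          ¬U = False
    ((U ∧ (U ∨ N)) ∧ (¬E ∧ (¬N ∧ E))) ∨ (((¬U ↔ U) ∨ (N ∨ K)) ∧ (G ∧ ¬N)) = True
      (U ∧ (U ∨ N)) ∧ (¬E ∧ (¬N ∧ E)) = False
        U ∧ (U ∨ N) = True
          U ∨ N = True
        ¬E ∧ (¬N ∧ E) = False
          ¬E = True
          ¬N ∧ E = False
            ¬N = True
      ((¬U ↔ U) ∨ (N ∨ K)) ∧ (G ∧ ¬N) = True
        (¬U ↔ U) ∨ (N ∨ K) = True
          ¬U ↔ U = False
            ¬U = False
          N ∨ K = True
        G ∧ ¬N = True
          ¬N = True
The formula evaluates to True.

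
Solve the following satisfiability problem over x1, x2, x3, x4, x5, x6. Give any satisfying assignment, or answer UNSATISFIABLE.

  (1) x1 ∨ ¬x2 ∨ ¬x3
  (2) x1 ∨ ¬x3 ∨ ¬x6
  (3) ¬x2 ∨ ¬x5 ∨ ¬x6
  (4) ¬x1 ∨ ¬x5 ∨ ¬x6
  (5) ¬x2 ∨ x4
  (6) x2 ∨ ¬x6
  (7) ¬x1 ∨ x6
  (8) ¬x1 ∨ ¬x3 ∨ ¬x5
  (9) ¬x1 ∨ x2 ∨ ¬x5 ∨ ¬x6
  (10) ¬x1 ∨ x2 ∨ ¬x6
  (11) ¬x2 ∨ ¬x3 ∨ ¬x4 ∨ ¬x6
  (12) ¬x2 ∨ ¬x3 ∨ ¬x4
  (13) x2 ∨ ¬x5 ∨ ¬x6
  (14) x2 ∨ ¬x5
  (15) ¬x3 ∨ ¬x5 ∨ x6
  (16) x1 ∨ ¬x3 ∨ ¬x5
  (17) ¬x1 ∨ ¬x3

x1 = False, x2 = True, x3 = False, x4 = True, x5 = True, x6 = False

Set x1 = False.
Set x2 = True.
  then (x1 ∨ ¬x2 ∨ ¬x3) forces x3 = False.
  then (¬x2 ∨ x4) forces x4 = True.
Set x5 = True.
  then (¬x2 ∨ ¬x5 ∨ ¬x6) forces x6 = False.
All clauses satisfied.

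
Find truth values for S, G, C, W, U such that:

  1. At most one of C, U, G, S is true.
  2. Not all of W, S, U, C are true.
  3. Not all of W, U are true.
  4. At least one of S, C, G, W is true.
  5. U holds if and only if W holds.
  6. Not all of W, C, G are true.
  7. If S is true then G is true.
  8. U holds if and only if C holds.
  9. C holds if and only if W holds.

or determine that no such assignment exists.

S = False, G = True, C = False, W = False, U = False

  (1) {C, U, G, S}: 1 true — at most one ✓
  (2) {W, S, U, C}: 0/4 true — not all ✓
  (3) {W, U}: 0/2 true — not all ✓
  (4) {S, C, G, W}: 1 true — at least one ✓
  (5) U=F, W=F — same ✓
  (6) {W, C, G}: 1/3 true — not all ✓
  (7) S=F ⇒ G: vacuous ✓
  (8) U=F, C=F — same ✓
  (9) C=F, W=F — same ✓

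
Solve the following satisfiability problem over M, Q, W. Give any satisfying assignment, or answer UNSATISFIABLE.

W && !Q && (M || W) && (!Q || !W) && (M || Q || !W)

Unit clause (W) forces W = True.
Unit clause (!Q) forces Q = False.
In (M || Q || !W) only M is left, so M = True.
Check each clause:
  (W): W holds.
  (!Q): !Q holds.
  (M || W): M holds.
  (!Q || !W): !Q holds.
  (M || Q || !W): M holds.
All clauses satisfied.

M = True, Q = False, W = True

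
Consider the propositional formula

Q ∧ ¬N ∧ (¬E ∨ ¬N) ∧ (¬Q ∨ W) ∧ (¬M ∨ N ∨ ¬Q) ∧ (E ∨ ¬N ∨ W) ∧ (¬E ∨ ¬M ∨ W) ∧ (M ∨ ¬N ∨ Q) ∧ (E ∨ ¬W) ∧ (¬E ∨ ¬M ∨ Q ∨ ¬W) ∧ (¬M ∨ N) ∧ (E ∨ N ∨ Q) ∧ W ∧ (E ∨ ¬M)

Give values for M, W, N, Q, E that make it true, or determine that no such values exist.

Unit clause (Q) forces Q = True.
Unit clause (¬N) forces N = False.
In (¬Q ∨ W) only W is left, so W = True.
In (¬M ∨ N ∨ ¬Q) only ¬M is left, so M = False.
In (E ∨ ¬W) only E is left, so E = True.
All clauses satisfied.

M = False, W = True, N = False, Q = True, E = True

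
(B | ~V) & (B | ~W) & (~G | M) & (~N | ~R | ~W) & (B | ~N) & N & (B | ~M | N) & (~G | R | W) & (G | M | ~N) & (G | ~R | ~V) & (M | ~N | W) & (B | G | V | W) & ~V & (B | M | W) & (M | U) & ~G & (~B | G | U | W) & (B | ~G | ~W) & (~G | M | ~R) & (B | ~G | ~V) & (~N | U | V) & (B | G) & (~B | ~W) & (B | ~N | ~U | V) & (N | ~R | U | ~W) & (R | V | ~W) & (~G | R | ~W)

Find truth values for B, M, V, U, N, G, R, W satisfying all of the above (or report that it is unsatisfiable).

B = True, M = True, V = False, U = True, N = True, G = False, R = False, W = False

Unit clause (N) forces N = True.
Unit clause (~V) forces V = False.
Unit clause (~G) forces G = False.
In (~N | U | V) only U is left, so U = True.
In (B | G) only B is left, so B = True.
In (~B | ~W) only ~W is left, so W = False.
In (G | M | ~N) only M is left, so M = True.
Set R = False.
All clauses satisfied.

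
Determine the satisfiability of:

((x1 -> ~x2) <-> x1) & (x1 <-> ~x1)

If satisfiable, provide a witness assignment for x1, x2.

No satisfying assignment exists.

The conjunct x1 <-> ~x1 is unsatisfiable on its own:
  x1=F: evaluates to False.
  x1=T: evaluates to False.
So the whole conjunction is unsatisfiable.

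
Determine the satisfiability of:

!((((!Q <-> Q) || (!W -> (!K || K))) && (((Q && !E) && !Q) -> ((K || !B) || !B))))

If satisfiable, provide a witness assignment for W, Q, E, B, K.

Case K = True: the formula becomes !((True && True)) = False.
Case K = False: the formula simplifies to !((((Q && !E) && !Q) -> (!B || !B))).
  Q = True: this becomes !((False -> (!B || !B))) = False.
  Q = False: this becomes !((False -> (!B || !B))) = False.
Both cases fail — unsatisfiable.

No satisfying assignment exists.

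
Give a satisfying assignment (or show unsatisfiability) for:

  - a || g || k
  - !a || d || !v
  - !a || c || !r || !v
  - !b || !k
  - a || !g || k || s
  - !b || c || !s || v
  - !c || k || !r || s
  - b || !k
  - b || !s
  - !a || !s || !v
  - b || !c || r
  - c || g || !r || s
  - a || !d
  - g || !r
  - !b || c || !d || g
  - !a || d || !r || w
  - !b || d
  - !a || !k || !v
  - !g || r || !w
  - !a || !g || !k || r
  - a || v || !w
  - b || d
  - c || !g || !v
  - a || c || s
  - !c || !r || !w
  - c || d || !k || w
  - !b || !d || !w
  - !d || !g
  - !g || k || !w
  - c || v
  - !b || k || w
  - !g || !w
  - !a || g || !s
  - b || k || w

Try a = False:
  (a || !d) forces d = False.
  (!b || d) forces b = False.
  clause (b || d) is falsified — backtrack.
So a = True.
Set g = False.
  then (g || !r) forces r = False.
  then (!a || g || !s) forces s = False.
Set k = False.
Try v = False:
  (c || v) forces c = True.
  (b || !c || r) forces b = True.
  (!b || d) forces d = True.
  (!b || !d || !w) forces w = False.
  clause (!b || k || w) is falsified — backtrack.
So v = True.
  then (!a || d || !v) forces d = True.
Set w = True.
  then (!b || !d || !w) forces b = False.
  then (b || !c || r) forces c = False.
All clauses satisfied.

a=T, g=F, r=F, k=F, s=F, v=T, w=T, b=F, c=F, d=T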